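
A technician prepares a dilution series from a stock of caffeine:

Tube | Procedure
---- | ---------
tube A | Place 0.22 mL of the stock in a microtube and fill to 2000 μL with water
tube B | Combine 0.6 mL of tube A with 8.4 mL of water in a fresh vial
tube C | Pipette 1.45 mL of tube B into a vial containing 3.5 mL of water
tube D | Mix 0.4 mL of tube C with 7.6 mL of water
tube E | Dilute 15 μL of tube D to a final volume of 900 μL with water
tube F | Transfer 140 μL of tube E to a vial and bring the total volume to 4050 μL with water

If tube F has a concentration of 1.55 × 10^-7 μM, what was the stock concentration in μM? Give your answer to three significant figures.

Step 1: 0.22 mL brought to 2000 μL → factor 2/0.22 = 9.0909
Step 2: 0.6 mL + 8.4 mL = 9 mL total → factor 9/0.6 = 15
Step 3: 1.45 mL + 3.5 mL = 4.95 mL total → factor 4.95/1.45 = 3.4138
Step 4: 0.4 mL + 7.6 mL = 8 mL total → factor 8/0.4 = 20
Step 5: 15 μL brought to 900 μL → factor 900/15 = 60
Step 6: 140 μL brought to 4050 μL → factor 4050/140 = 28.929
Overall dilution factor = 9.0909 × 15 × 3.4138 × 20 × 60 × 28.929 = 1.616 × 10^7
Stock = 1.55 × 10^-7 μM × 1.616 × 10^7 = 2.50 μM

2.50 μM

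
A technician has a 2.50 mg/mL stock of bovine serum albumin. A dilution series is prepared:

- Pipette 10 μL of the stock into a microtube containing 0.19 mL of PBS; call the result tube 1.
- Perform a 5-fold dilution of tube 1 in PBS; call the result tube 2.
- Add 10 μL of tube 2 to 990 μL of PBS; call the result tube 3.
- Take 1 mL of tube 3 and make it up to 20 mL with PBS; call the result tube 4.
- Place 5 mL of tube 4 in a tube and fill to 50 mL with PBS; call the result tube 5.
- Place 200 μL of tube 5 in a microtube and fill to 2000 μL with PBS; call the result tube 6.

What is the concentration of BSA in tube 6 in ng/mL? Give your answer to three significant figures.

Step 1: 10 μL + 0.19 mL = 200 μL total → factor 200/10 = 20
Step 2: 5-fold → factor 5
Step 3: 10 μL + 990 μL = 1000 μL total → factor 1000/10 = 100
Step 4: 1 mL brought to 20 mL → factor 20/1 = 20
Step 5: 5 mL brought to 50 mL → factor 50/5 = 10
Step 6: 200 μL brought to 2000 μL → factor 2000/200 = 10
Overall dilution factor = 20 × 5 × 100 × 20 × 10 × 10 = 2 × 10^7
Final = 2.50 mg/mL / 2 × 10^7 = 1.250 × 10^-7 mg/mL = 0.125 ng/mL

0.125 ng/mL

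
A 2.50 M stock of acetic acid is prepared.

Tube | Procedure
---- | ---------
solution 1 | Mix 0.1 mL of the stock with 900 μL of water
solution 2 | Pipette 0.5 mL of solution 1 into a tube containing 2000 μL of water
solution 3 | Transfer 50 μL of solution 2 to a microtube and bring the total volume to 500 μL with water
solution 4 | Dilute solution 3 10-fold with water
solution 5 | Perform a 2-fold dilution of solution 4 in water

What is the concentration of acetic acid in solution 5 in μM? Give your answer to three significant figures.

Step 1: 0.1 mL + 900 μL = 1 mL total → factor 1/0.1 = 10
Step 2: 0.5 mL + 2000 μL = 2.5 mL total → factor 2.5/0.5 = 5
Step 3: 50 μL brought to 500 μL → factor 500/50 = 10
Step 4: 10-fold → factor 10
Step 5: 2-fold → factor 2
Overall dilution factor = 10 × 5 × 10 × 10 × 2 = 10000
Final = 2.50 M / 10000 = 0.0002500 M = 250 μM

250 μM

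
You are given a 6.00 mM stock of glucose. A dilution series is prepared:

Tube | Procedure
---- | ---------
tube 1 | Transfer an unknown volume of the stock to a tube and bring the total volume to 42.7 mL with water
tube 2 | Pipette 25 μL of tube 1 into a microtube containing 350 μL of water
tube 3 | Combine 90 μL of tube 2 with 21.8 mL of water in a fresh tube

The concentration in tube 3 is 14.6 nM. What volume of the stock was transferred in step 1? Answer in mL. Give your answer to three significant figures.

0.379 mL

Step 1: v brought to 42.7 mL → factor = 42.7 mL/v
Step 2: 25 μL + 350 μL = 375 μL total → factor 375/25 = 15
Step 3: 90 μL + 21.8 mL = 21890 μL total → factor 21890/90 = 243.22
Product of known-step factors = 3648.3
Overall factor = 6.00 mM / (14.6 nM) = 4.1096 × 10^5
Step-1 factor = 4.1096 × 10^5 / 3648.3 = 112.64
v = 42.7 mL / 112.64 = 0.379 mL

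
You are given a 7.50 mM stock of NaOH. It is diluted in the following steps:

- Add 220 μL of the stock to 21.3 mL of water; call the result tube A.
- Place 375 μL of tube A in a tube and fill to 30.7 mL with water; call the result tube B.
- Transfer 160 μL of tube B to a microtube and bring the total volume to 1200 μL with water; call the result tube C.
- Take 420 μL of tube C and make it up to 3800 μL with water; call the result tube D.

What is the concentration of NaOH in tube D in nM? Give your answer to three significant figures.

13.8 nM

Step 1: 220 μL + 21.3 mL = 21520 μL total → factor 21520/220 = 97.818
Step 2: 375 μL brought to 30.7 mL → factor 30700/375 = 81.867
Step 3: 160 μL brought to 1200 μL → factor 1200/160 = 7.5
Step 4: 420 μL brought to 3800 μL → factor 3800/420 = 9.0476
Overall dilution factor = 97.818 × 81.867 × 7.5 × 9.0476 = 5.434 × 10^5
Final = 7.50 mM / 5.434 × 10^5 = 1.380 × 10^-5 mM = 13.8 nM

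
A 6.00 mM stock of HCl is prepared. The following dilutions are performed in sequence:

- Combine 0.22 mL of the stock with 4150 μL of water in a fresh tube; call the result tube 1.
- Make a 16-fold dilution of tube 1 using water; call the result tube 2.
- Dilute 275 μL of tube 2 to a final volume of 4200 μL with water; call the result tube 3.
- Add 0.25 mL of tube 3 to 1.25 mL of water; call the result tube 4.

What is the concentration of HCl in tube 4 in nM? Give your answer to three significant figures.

206 nM

Step 1: 0.22 mL + 4150 μL = 4.37 mL total → factor 4.37/0.22 = 19.864
Step 2: 16-fold → factor 16
Step 3: 275 μL brought to 4200 μL → factor 4200/275 = 15.273
Step 4: 0.25 mL + 1.25 mL = 1.5 mL total → factor 1.5/0.25 = 6
Overall dilution factor = 19.864 × 16 × 15.273 × 6 = 29124
Final = 6.00 mM / 29124 = 0.0002060 mM = 206 nM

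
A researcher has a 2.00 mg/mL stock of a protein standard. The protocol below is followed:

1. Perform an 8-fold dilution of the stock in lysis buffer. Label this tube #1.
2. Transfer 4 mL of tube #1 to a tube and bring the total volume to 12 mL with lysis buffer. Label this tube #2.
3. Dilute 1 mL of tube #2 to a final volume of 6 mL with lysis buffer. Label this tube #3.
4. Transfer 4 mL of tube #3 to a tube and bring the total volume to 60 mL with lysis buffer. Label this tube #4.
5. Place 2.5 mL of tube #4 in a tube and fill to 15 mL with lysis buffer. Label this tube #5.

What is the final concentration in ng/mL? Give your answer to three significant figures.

154 ng/mL

Step 1: 8-fold → factor 8
Step 2: 4 mL brought to 12 mL → factor 12/4 = 3
Step 3: 1 mL brought to 6 mL → factor 6/1 = 6
Step 4: 4 mL brought to 60 mL → factor 60/4 = 15
Step 5: 2.5 mL brought to 15 mL → factor 15/2.5 = 6
Overall dilution factor = 8 × 3 × 6 × 15 × 6 = 12960
Final = 2.00 mg/mL / 12960 = 0.0001543 mg/mL = 154 ng/mL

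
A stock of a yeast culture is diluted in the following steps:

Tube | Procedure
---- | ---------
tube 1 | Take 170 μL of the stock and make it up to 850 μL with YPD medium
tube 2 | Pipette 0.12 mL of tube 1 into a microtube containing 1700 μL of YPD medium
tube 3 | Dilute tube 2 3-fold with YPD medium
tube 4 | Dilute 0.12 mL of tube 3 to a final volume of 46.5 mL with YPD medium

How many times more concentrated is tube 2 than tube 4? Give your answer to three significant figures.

Step 1: 170 μL brought to 850 μL → factor 850/170 = 5
Step 2: 0.12 mL + 1700 μL = 1.82 mL total → factor 1.82/0.12 = 15.167
Step 3: 3-fold → factor 3
Step 4: 0.12 mL brought to 46.5 mL → factor 46.5/0.12 = 387.5
Dilution factor to tube 2 = 75.833; to tube 4 = 88156
[tube 2]/[tube 4] = (factor to tube 4)/(factor to tube 2) = 88156/75.833 = 1.16 × 10^3

1.16 × 10^3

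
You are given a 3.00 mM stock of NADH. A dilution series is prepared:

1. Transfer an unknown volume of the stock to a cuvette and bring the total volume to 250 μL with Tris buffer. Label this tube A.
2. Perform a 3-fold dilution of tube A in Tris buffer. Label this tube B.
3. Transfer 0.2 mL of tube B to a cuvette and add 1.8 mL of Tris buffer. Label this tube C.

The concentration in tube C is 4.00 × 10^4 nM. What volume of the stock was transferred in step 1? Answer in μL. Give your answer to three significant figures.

100 μL

Step 1: v brought to 250 μL → factor = 250 μL/v
Step 2: 3-fold → factor 3
Step 3: 0.2 mL + 1.8 mL = 2 mL total → factor 2/0.2 = 10
Product of known-step factors = 30
Overall factor = 3.00 mM / (4.00 × 10^4 nM) = 75
Step-1 factor = 75 / 30 = 2.5
v = 250 μL / 2.5 = 100 μL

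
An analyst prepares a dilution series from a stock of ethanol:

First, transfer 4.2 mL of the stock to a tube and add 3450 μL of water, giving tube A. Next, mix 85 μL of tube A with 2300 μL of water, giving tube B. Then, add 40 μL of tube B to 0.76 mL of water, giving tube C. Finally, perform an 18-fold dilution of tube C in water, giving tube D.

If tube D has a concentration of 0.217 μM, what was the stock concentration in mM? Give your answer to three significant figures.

Step 1: 4.2 mL + 3450 μL = 7.65 mL total → factor 7.65/4.2 = 1.8214
Step 2: 85 μL + 2300 μL = 2385 μL total → factor 2385/85 = 28.059
Step 3: 40 μL + 0.76 mL = 800 μL total → factor 800/40 = 20
Step 4: 18-fold → factor 18
Overall dilution factor = 1.8214 × 28.059 × 20 × 18 = 18399
Stock = 0.217 μM × 18399 = 3992 μM = 3.99 mM

3.99 mM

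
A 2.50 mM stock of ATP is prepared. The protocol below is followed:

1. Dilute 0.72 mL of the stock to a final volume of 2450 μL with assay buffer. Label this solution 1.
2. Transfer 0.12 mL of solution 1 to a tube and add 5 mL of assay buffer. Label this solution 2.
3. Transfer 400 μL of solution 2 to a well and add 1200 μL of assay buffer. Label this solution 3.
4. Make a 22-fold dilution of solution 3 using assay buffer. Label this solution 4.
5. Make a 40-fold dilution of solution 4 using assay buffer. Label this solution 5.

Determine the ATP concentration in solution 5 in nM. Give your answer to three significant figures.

Step 1: 0.72 mL brought to 2450 μL → factor 2.45/0.72 = 3.4028
Step 2: 0.12 mL + 5 mL = 5.12 mL total → factor 5.12/0.12 = 42.667
Step 3: 400 μL + 1200 μL = 1600 μL total → factor 1600/400 = 4
Step 4: 22-fold → factor 22
Step 5: 40-fold → factor 40
Overall dilution factor = 3.4028 × 42.667 × 4 × 22 × 40 = 5.1105 × 10^5
Final = 2.50 mM / 5.1105 × 10^5 = 4.892 × 10^-6 mM = 4.89 nM

4.89 nM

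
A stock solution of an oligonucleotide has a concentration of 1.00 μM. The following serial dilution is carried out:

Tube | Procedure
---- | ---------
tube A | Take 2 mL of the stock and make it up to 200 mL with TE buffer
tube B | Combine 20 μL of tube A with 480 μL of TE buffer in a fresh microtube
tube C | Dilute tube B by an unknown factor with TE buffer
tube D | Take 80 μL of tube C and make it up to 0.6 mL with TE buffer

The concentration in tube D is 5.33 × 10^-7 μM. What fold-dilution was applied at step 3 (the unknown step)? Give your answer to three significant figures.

100-fold

Step 1: 2 mL brought to 200 mL → factor 200/2 = 100
Step 2: 20 μL + 480 μL = 500 μL total → factor 500/20 = 25
Step 3: unknown factor x
Step 4: 80 μL brought to 0.6 mL → factor 600/80 = 7.5
Product of known-step factors = 18750
Overall factor = 1.00 μM / (5.33 × 10^-7 μM) = 1.8762 × 10^6
x = 1.8762 × 10^6 / 18750 = 100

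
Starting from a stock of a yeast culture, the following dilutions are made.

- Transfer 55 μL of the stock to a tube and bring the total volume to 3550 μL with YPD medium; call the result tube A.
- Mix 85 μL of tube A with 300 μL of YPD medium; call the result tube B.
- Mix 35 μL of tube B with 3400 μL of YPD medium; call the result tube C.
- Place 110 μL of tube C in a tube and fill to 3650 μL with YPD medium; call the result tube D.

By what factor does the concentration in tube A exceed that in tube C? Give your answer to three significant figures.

445

Step 1: 55 μL brought to 3550 μL → factor 3550/55 = 64.545
Step 2: 85 μL + 300 μL = 385 μL total → factor 385/85 = 4.5294
Step 3: 35 μL + 3400 μL = 3435 μL total → factor 3435/35 = 98.143
Dilution factor to tube A = 64.545; to tube C = 28692
[tube A]/[tube C] = (factor to tube C)/(factor to tube A) = 28692/64.545 = 445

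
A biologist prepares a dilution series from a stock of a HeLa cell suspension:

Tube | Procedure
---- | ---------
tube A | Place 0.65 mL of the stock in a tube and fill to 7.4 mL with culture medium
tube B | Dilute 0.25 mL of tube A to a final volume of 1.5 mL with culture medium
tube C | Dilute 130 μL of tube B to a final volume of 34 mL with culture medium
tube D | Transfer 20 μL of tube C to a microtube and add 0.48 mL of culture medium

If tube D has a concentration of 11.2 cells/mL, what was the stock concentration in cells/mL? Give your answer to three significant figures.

5.00 × 10^6 cells/mL

Step 1: 0.65 mL brought to 7.4 mL → factor 7.4/0.65 = 11.385
Step 2: 0.25 mL brought to 1.5 mL → factor 1.5/0.25 = 6
Step 3: 130 μL brought to 34 mL → factor 34000/130 = 261.54
Step 4: 20 μL + 0.48 mL = 500 μL total → factor 500/20 = 25
Overall dilution factor = 11.385 × 6 × 261.54 × 25 = 4.4663 × 10^5
Stock = 11.2 cells/mL × 4.4663 × 10^5 = 5.00 × 10^6 cells/mL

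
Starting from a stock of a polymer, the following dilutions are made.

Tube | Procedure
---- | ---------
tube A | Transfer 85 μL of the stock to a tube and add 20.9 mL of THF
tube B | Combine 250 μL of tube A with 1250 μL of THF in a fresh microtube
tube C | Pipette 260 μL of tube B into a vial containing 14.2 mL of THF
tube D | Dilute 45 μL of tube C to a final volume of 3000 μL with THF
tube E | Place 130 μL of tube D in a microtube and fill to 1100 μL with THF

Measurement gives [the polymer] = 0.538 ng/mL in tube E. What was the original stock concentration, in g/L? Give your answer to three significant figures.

25.0 g/L

Step 1: 85 μL + 20.9 mL = 20985 μL total → factor 20985/85 = 246.88
Step 2: 250 μL + 1250 μL = 1500 μL total → factor 1500/250 = 6
Step 3: 260 μL + 14.2 mL = 14460 μL total → factor 14460/260 = 55.615
Step 4: 45 μL brought to 3000 μL → factor 3000/45 = 66.667
Step 5: 130 μL brought to 1100 μL → factor 1100/130 = 8.4615
Overall dilution factor = 246.88 × 6 × 55.615 × 66.667 × 8.4615 = 4.6472 × 10^7
Stock = 0.538 ng/mL × 4.6472 × 10^7 = 2.500 × 10^7 ng/mL = 25.0 g/L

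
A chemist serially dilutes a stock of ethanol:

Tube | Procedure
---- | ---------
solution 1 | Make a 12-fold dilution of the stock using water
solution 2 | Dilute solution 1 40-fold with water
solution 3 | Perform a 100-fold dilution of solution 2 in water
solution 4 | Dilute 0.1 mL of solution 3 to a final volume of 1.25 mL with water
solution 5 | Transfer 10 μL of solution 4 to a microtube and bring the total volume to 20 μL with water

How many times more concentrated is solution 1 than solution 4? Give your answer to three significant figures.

Step 1: 12-fold → factor 12
Step 2: 40-fold → factor 40
Step 3: 100-fold → factor 100
Step 4: 0.1 mL brought to 1.25 mL → factor 1.25/0.1 = 12.5
Dilution factor to solution 1 = 12; to solution 4 = 6 × 10^5
[solution 1]/[solution 4] = (factor to solution 4)/(factor to solution 1) = 6 × 10^5/12 = 5.00 × 10^4

5.00 × 10^4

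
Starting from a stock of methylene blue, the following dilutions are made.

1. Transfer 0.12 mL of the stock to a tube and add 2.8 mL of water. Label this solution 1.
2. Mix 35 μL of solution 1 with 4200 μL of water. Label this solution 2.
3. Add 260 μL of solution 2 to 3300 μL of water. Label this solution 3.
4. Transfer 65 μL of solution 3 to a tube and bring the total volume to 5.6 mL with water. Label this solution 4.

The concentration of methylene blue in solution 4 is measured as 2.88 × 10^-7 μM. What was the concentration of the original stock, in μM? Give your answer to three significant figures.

1.00 μM

Step 1: 0.12 mL + 2.8 mL = 2.92 mL total → factor 2.92/0.12 = 24.333
Step 2: 35 μL + 4200 μL = 4235 μL total → factor 4235/35 = 121
Step 3: 260 μL + 3300 μL = 3560 μL total → factor 3560/260 = 13.692
Step 4: 65 μL brought to 5.6 mL → factor 5600/65 = 86.154
Overall dilution factor = 24.333 × 121 × 13.692 × 86.154 = 3.4733 × 10^6
Stock = 2.88 × 10^-7 μM × 3.4733 × 10^6 = 1.00 μM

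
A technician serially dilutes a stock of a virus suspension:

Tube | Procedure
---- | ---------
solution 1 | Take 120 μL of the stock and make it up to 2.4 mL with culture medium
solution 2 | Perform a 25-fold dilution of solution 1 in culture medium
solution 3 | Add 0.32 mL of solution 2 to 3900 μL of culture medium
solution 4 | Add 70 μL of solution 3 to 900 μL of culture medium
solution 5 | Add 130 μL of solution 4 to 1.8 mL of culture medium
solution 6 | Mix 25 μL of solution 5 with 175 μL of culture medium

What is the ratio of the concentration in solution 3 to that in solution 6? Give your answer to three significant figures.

1.65 × 10^3

Step 1: 120 μL brought to 2.4 mL → factor 2400/120 = 20
Step 2: 25-fold → factor 25
Step 3: 0.32 mL + 3900 μL = 4.22 mL total → factor 4.22/0.32 = 13.188
Step 4: 70 μL + 900 μL = 970 μL total → factor 970/70 = 13.857
Step 5: 130 μL + 1.8 mL = 1930 μL total → factor 1930/130 = 14.846
Step 6: 25 μL + 175 μL = 200 μL total → factor 200/25 = 8
Dilution factor to solution 3 = 6593.8; to solution 6 = 1.0852 × 10^7
[solution 3]/[solution 6] = (factor to solution 6)/(factor to solution 3) = 1.0852 × 10^7/6593.8 = 1.65 × 10^3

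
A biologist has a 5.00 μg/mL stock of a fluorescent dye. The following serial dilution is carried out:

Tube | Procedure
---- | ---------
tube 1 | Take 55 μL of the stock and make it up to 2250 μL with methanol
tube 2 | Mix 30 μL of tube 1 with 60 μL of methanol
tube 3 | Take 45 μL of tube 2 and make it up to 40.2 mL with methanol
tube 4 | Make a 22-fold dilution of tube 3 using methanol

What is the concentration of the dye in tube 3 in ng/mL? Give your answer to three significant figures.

Step 1: 55 μL brought to 2250 μL → factor 2250/55 = 40.909
Step 2: 30 μL + 60 μL = 90 μL total → factor 90/30 = 3
Step 3: 45 μL brought to 40.2 mL → factor 40200/45 = 893.33
Dilution factor through tube 3 = 40.909 × 3 × 893.33 = 1.0964 × 10^5
[tube 3] = 5.00 μg/mL / 1.0964 × 10^5 = 4.561 × 10^-5 μg/mL = 0.0456 ng/mL

0.0456 ng/mL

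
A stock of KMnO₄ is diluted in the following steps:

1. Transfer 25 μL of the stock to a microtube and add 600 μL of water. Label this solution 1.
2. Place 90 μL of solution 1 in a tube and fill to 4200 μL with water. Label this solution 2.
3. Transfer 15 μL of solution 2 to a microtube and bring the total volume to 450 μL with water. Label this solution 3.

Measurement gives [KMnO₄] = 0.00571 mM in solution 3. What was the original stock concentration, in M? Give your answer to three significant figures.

0.200 M

Step 1: 25 μL + 600 μL = 625 μL total → factor 625/25 = 25
Step 2: 90 μL brought to 4200 μL → factor 4200/90 = 46.667
Step 3: 15 μL brought to 450 μL → factor 450/15 = 30
Overall dilution factor = 25 × 46.667 × 30 = 35000
Stock = 0.00571 mM × 35000 = 199.8 mM = 0.200 M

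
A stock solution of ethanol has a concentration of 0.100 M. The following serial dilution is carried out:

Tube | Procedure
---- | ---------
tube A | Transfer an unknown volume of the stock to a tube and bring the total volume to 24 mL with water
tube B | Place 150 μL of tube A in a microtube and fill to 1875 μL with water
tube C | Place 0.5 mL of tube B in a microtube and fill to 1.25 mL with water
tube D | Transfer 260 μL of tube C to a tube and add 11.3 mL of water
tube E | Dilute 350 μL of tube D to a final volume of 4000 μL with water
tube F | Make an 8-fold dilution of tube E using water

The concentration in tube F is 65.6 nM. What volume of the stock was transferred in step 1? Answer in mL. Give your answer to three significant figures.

2.00 mL

Step 1: v brought to 24 mL → factor = 24 mL/v
Step 2: 150 μL brought to 1875 μL → factor 1875/150 = 12.5
Step 3: 0.5 mL brought to 1.25 mL → factor 1.25/0.5 = 2.5
Step 4: 260 μL + 11.3 mL = 11560 μL total → factor 11560/260 = 44.462
Step 5: 350 μL brought to 4000 μL → factor 4000/350 = 11.429
Step 6: 8-fold → factor 8
Product of known-step factors = 1.2703 × 10^5
Overall factor = 0.100 M / (65.6 nM) = 1.5244 × 10^6
Step-1 factor = 1.5244 × 10^6 / 1.2703 × 10^5 = 12
v = 24 mL / 12 = 2.00 mL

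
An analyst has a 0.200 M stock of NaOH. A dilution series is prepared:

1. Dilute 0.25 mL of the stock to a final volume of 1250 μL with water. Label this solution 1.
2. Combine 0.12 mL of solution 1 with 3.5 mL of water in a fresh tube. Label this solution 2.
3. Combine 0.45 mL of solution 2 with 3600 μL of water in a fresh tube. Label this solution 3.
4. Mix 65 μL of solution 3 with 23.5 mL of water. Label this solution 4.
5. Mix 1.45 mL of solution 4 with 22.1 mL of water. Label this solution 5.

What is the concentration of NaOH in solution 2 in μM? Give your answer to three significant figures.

Step 1: 0.25 mL brought to 1250 μL → factor 1.25/0.25 = 5
Step 2: 0.12 mL + 3.5 mL = 3.62 mL total → factor 3.62/0.12 = 30.167
Dilution factor through solution 2 = 5 × 30.167 = 150.83
[solution 2] = 0.200 M / 150.83 = 0.001326 M = 1.33 × 10^3 μM

1.33 × 10^3 μM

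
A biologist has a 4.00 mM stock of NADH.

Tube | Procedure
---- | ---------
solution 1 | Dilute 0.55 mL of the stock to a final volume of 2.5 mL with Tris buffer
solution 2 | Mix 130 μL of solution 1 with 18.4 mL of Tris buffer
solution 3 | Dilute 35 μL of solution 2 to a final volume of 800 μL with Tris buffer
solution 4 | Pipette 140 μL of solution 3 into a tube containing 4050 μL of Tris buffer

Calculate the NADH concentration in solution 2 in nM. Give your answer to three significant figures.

Step 1: 0.55 mL brought to 2.5 mL → factor 2.5/0.55 = 4.5455
Step 2: 130 μL + 18.4 mL = 18530 μL total → factor 18530/130 = 142.54
Dilution factor through solution 2 = 4.5455 × 142.54 = 647.9
[solution 2] = 4.00 mM / 647.9 = 0.006174 mM = 6.17 × 10^3 nM

6.17 × 10^3 nM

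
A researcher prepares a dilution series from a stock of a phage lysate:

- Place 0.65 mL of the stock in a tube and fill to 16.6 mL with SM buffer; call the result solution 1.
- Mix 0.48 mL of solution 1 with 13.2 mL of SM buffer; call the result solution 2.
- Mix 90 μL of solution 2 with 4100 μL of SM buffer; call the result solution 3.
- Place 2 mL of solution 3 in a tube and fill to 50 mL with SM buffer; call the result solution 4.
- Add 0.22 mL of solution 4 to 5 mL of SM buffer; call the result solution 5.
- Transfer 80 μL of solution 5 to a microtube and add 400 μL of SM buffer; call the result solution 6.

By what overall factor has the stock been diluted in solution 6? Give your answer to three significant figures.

Step 1: 0.65 mL brought to 16.6 mL → factor 16.6/0.65 = 25.538
Step 2: 0.48 mL + 13.2 mL = 13.68 mL total → factor 13.68/0.48 = 28.5
Step 3: 90 μL + 4100 μL = 4190 μL total → factor 4190/90 = 46.556
Step 4: 2 mL brought to 50 mL → factor 50/2 = 25
Step 5: 0.22 mL + 5 mL = 5.22 mL total → factor 5.22/0.22 = 23.727
Step 6: 80 μL + 400 μL = 480 μL total → factor 480/80 = 6
Overall dilution factor = 25.538 × 28.5 × 46.556 × 25 × 23.727 × 6 = 1.206 × 10^8

1.21 × 10^8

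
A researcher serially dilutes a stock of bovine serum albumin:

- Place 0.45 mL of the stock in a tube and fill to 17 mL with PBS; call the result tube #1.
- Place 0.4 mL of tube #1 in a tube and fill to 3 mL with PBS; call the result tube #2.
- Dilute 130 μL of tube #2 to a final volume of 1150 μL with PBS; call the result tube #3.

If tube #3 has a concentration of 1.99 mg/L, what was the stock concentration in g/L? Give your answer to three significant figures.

4.99 g/L

Step 1: 0.45 mL brought to 17 mL → factor 17/0.45 = 37.778
Step 2: 0.4 mL brought to 3 mL → factor 3/0.4 = 7.5
Step 3: 130 μL brought to 1150 μL → factor 1150/130 = 8.8462
Overall dilution factor = 37.778 × 7.5 × 8.8462 = 2506.4
Stock = 1.99 mg/L × 2506.4 = 4988 mg/L = 4.99 g/L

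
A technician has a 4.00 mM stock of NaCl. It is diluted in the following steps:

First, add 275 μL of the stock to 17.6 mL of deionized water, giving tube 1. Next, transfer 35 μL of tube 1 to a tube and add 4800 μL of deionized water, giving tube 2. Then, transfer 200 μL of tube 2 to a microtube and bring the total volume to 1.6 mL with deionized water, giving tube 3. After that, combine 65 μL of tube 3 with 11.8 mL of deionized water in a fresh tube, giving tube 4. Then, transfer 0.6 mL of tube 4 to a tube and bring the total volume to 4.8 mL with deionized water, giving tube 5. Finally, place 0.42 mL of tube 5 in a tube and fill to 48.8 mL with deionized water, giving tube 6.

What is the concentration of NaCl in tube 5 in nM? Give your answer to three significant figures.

Step 1: 275 μL + 17.6 mL = 17875 μL total → factor 17875/275 = 65
Step 2: 35 μL + 4800 μL = 4835 μL total → factor 4835/35 = 138.14
Step 3: 200 μL brought to 1.6 mL → factor 1600/200 = 8
Step 4: 65 μL + 11.8 mL = 11865 μL total → factor 11865/65 = 182.54
Step 5: 0.6 mL brought to 4.8 mL → factor 4.8/0.6 = 8
Dilution factor through tube 5 = 65 × 138.14 × 8 × 182.54 × 8 = 1.049 × 10^8
[tube 5] = 4.00 mM / 1.049 × 10^8 = 3.813 × 10^-8 mM = 0.0381 nM

0.0381 nM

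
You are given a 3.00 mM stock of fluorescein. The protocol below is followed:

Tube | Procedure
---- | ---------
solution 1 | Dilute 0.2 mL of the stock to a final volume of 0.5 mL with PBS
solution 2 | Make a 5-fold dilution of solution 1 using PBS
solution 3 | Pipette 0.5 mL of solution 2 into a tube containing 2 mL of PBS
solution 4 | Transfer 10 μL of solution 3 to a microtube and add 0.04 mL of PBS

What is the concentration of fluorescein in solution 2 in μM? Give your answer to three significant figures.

240 μM

Step 1: 0.2 mL brought to 0.5 mL → factor 0.5/0.2 = 2.5
Step 2: 5-fold → factor 5
Dilution factor through solution 2 = 2.5 × 5 = 12.5
[solution 2] = 3.00 mM / 12.5 = 0.2400 mM = 240 μM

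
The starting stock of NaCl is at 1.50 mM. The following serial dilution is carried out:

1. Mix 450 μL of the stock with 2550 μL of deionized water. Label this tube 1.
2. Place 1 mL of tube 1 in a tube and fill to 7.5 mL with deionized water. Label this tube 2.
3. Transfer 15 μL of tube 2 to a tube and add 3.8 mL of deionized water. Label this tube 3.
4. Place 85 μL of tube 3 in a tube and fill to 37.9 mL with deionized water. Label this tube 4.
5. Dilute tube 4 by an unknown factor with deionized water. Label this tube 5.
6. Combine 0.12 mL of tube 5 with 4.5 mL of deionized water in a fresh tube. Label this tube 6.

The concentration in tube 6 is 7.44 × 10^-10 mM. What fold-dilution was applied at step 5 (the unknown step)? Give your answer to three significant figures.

Step 1: 450 μL + 2550 μL = 3000 μL total → factor 3000/450 = 6.6667
Step 2: 1 mL brought to 7.5 mL → factor 7.5/1 = 7.5
Step 3: 15 μL + 3.8 mL = 3815 μL total → factor 3815/15 = 254.33
Step 4: 85 μL brought to 37.9 mL → factor 37900/85 = 445.88
Step 5: unknown factor x
Step 6: 0.12 mL + 4.5 mL = 4.62 mL total → factor 4.62/0.12 = 38.5
Product of known-step factors = 2.183 × 10^8
Overall factor = 1.50 mM / (7.44 × 10^-10 mM) = 2.0161 × 10^9
x = 2.0161 × 10^9 / 2.183 × 10^8 = 9.24

9.24-fold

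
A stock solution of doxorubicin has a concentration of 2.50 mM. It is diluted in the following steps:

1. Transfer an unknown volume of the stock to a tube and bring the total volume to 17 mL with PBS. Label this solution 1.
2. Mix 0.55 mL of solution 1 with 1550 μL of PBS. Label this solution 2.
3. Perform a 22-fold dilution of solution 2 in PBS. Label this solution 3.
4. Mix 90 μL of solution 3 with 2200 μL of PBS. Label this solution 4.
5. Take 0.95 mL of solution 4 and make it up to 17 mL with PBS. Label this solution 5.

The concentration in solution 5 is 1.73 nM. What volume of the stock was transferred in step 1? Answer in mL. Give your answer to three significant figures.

Step 1: v brought to 17 mL → factor = 17 mL/v
Step 2: 0.55 mL + 1550 μL = 2.1 mL total → factor 2.1/0.55 = 3.8182
Step 3: 22-fold → factor 22
Step 4: 90 μL + 2200 μL = 2290 μL total → factor 2290/90 = 25.444
Step 5: 0.95 mL brought to 17 mL → factor 17/0.95 = 17.895
Product of known-step factors = 38247
Overall factor = 2.50 mM / (1.73 nM) = 1.4451 × 10^6
Step-1 factor = 1.4451 × 10^6 / 38247 = 37.783
v = 17 mL / 37.783 = 0.450 mL

0.450 mL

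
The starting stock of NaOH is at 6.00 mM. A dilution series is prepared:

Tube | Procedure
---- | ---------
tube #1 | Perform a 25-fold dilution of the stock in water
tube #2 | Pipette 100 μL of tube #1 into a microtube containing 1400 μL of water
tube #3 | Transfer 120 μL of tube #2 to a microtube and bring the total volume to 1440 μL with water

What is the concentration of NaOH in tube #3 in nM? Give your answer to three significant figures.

1.33 × 10^3 nM

Step 1: 25-fold → factor 25
Step 2: 100 μL + 1400 μL = 1500 μL total → factor 1500/100 = 15
Step 3: 120 μL brought to 1440 μL → factor 1440/120 = 12
Overall dilution factor = 25 × 15 × 12 = 4500
Final = 6.00 mM / 4500 = 0.001333 mM = 1.33 × 10^3 nM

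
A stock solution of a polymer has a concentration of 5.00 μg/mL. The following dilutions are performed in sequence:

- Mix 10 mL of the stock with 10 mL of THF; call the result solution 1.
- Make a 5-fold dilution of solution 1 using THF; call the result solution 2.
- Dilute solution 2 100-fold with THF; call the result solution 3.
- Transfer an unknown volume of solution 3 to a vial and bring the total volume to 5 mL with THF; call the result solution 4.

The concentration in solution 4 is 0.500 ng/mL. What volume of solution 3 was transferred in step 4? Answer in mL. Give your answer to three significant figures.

0.500 mL

Step 1: 10 mL + 10 mL = 20 mL total → factor 20/10 = 2
Step 2: 5-fold → factor 5
Step 3: 100-fold → factor 100
Step 4: v brought to 5 mL → factor = 5 mL/v
Product of known-step factors = 1000
Overall factor = 5.00 μg/mL / (0.500 ng/mL) = 10000
Step-4 factor = 10000 / 1000 = 10
v = 5 mL / 10 = 0.500 mL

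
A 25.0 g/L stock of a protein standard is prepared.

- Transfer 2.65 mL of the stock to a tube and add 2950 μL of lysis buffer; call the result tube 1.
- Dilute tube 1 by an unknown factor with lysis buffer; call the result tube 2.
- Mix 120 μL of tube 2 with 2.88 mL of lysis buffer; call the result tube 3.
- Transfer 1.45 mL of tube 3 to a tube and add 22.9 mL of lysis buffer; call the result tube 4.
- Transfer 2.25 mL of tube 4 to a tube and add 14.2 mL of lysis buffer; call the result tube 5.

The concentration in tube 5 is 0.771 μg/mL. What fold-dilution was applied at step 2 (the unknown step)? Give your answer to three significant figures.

Step 1: 2.65 mL + 2950 μL = 5.6 mL total → factor 5.6/2.65 = 2.1132
Step 2: unknown factor x
Step 3: 120 μL + 2.88 mL = 3000 μL total → factor 3000/120 = 25
Step 4: 1.45 mL + 22.9 mL = 24.35 mL total → factor 24.35/1.45 = 16.793
Step 5: 2.25 mL + 14.2 mL = 16.45 mL total → factor 16.45/2.25 = 7.3111
Product of known-step factors = 6486.3
Overall factor = 25.0 g/L / (0.771 μg/mL) = 32425
x = 32425 / 6486.3 = 5.00

5.00-fold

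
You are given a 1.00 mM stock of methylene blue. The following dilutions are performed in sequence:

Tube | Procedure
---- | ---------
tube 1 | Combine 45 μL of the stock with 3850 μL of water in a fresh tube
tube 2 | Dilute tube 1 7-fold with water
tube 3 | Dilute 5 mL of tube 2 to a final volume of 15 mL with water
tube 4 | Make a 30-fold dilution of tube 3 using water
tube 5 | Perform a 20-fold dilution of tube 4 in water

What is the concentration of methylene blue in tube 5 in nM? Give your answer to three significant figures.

Step 1: 45 μL + 3850 μL = 3895 μL total → factor 3895/45 = 86.556
Step 2: 7-fold → factor 7
Step 3: 5 mL brought to 15 mL → factor 15/5 = 3
Step 4: 30-fold → factor 30
Step 5: 20-fold → factor 20
Overall dilution factor = 86.556 × 7 × 3 × 30 × 20 = 1.0906 × 10^6
Final = 1.00 mM / 1.0906 × 10^6 = 9.169 × 10^-7 mM = 0.917 nM

0.917 nM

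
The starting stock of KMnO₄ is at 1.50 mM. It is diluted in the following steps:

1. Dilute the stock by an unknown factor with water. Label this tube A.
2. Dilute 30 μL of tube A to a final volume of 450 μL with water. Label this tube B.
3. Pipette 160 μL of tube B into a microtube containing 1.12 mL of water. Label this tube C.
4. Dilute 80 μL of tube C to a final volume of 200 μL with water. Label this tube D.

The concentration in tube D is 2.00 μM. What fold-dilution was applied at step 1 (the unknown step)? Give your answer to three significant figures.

Step 1: unknown factor x
Step 2: 30 μL brought to 450 μL → factor 450/30 = 15
Step 3: 160 μL + 1.12 mL = 1280 μL total → factor 1280/160 = 8
Step 4: 80 μL brought to 200 μL → factor 200/80 = 2.5
Product of known-step factors = 300
Overall factor = 1.50 mM / (2.00 μM) = 750
x = 750 / 300 = 2.50

2.50-fold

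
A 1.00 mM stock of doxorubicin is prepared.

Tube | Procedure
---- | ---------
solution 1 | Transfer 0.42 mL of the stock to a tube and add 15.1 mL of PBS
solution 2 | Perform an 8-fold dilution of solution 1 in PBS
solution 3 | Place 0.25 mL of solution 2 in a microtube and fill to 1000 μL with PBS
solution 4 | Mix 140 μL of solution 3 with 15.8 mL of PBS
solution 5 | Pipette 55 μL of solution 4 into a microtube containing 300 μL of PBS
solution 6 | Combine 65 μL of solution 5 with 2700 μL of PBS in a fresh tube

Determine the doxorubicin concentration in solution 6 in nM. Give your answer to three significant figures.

0.0271 nM

Step 1: 0.42 mL + 15.1 mL = 15.52 mL total → factor 15.52/0.42 = 36.952
Step 2: 8-fold → factor 8
Step 3: 0.25 mL brought to 1000 μL → factor 1/0.25 = 4
Step 4: 140 μL + 15.8 mL = 15940 μL total → factor 15940/140 = 113.86
Step 5: 55 μL + 300 μL = 355 μL total → factor 355/55 = 6.4545
Step 6: 65 μL + 2700 μL = 2765 μL total → factor 2765/65 = 42.538
Overall dilution factor = 36.952 × 8 × 4 × 113.86 × 6.4545 × 42.538 = 3.6966 × 10^7
Final = 1.00 mM / 3.6966 × 10^7 = 2.705 × 10^-8 mM = 0.0271 nM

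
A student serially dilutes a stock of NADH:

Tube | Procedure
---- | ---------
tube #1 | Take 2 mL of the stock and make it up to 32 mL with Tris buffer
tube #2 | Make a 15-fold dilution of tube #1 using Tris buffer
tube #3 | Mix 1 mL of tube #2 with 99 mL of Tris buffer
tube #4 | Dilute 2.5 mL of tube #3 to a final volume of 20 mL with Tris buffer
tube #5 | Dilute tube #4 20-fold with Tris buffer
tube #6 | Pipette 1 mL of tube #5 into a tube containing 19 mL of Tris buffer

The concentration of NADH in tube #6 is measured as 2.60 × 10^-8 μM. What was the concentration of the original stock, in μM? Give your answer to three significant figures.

2.00 μM

Step 1: 2 mL brought to 32 mL → factor 32/2 = 16
Step 2: 15-fold → factor 15
Step 3: 1 mL + 99 mL = 100 mL total → factor 100/1 = 100
Step 4: 2.5 mL brought to 20 mL → factor 20/2.5 = 8
Step 5: 20-fold → factor 20
Step 6: 1 mL + 19 mL = 20 mL total → factor 20/1 = 20
Overall dilution factor = 16 × 15 × 100 × 8 × 20 × 20 = 7.68 × 10^7
Stock = 2.60 × 10^-8 μM × 7.68 × 10^7 = 2.00 μM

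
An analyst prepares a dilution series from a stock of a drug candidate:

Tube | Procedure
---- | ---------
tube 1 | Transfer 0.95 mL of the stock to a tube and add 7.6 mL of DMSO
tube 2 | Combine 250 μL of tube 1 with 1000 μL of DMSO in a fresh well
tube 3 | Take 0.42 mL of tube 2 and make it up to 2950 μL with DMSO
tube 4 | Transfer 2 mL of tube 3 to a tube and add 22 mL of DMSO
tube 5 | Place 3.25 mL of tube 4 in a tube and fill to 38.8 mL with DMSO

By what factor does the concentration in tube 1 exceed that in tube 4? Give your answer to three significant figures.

421

Step 1: 0.95 mL + 7.6 mL = 8.55 mL total → factor 8.55/0.95 = 9
Step 2: 250 μL + 1000 μL = 1250 μL total → factor 1250/250 = 5
Step 3: 0.42 mL brought to 2950 μL → factor 2.95/0.42 = 7.0238
Step 4: 2 mL + 22 mL = 24 mL total → factor 24/2 = 12
Dilution factor to tube 1 = 9; to tube 4 = 3792.9
[tube 1]/[tube 4] = (factor to tube 4)/(factor to tube 1) = 3792.9/9 = 421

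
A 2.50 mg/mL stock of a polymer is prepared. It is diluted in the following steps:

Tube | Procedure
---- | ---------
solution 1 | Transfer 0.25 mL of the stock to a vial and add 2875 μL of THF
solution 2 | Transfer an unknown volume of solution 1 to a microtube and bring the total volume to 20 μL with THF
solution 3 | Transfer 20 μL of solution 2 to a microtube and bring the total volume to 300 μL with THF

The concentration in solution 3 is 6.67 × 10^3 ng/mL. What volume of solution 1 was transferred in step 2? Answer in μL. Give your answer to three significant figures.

10.0 μL

Step 1: 0.25 mL + 2875 μL = 3.125 mL total → factor 3.125/0.25 = 12.5
Step 2: v brought to 20 μL → factor = 20 μL/v
Step 3: 20 μL brought to 300 μL → factor 300/20 = 15
Product of known-step factors = 187.5
Overall factor = 2.50 mg/mL / (6.67 × 10^3 ng/mL) = 374.81
Step-2 factor = 374.81 / 187.5 = 1.999
v = 20 μL / 1.999 = 10.0 μL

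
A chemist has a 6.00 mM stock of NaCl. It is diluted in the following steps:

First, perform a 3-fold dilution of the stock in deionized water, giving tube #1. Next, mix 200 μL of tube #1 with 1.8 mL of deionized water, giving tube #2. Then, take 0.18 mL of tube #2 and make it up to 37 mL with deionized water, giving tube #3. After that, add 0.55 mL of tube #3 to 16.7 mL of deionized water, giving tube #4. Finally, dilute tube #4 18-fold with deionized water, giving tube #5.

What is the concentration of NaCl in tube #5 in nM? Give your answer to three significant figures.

1.72 nM

Step 1: 3-fold → factor 3
Step 2: 200 μL + 1.8 mL = 2000 μL total → factor 2000/200 = 10
Step 3: 0.18 mL brought to 37 mL → factor 37/0.18 = 205.56
Step 4: 0.55 mL + 16.7 mL = 17.25 mL total → factor 17.25/0.55 = 31.364
Step 5: 18-fold → factor 18
Overall dilution factor = 3 × 10 × 205.56 × 31.364 × 18 = 3.4814 × 10^6
Final = 6.00 mM / 3.4814 × 10^6 = 1.723 × 10^-6 mM = 1.72 nM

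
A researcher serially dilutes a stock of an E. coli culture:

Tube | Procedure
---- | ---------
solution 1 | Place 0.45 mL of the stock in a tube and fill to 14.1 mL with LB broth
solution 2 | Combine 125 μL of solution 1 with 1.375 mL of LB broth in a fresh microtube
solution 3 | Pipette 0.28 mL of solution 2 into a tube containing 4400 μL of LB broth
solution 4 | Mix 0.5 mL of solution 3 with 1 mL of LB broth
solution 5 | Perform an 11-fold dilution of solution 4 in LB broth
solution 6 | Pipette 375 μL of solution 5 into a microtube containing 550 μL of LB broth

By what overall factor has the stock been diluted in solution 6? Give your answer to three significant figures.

Step 1: 0.45 mL brought to 14.1 mL → factor 14.1/0.45 = 31.333
Step 2: 125 μL + 1.375 mL = 1500 μL total → factor 1500/125 = 12
Step 3: 0.28 mL + 4400 μL = 4.68 mL total → factor 4.68/0.28 = 16.714
Step 4: 0.5 mL + 1 mL = 1.5 mL total → factor 1.5/0.5 = 3
Step 5: 11-fold → factor 11
Step 6: 375 μL + 550 μL = 925 μL total → factor 925/375 = 2.4667
Overall dilution factor = 31.333 × 12 × 16.714 × 3 × 11 × 2.4667 = 5.1156 × 10^5

5.12 × 10^5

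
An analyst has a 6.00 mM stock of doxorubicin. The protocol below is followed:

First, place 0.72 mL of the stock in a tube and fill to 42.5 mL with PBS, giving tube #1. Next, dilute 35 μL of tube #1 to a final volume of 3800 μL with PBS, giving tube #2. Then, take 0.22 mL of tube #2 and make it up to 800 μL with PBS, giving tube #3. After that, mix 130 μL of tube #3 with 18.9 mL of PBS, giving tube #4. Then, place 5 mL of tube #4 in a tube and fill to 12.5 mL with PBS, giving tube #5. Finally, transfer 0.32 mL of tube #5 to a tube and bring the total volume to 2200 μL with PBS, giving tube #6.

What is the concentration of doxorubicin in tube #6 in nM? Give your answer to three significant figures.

0.102 nM

Step 1: 0.72 mL brought to 42.5 mL → factor 42.5/0.72 = 59.028
Step 2: 35 μL brought to 3800 μL → factor 3800/35 = 108.57
Step 3: 0.22 mL brought to 800 μL → factor 0.8/0.22 = 3.6364
Step 4: 130 μL + 18.9 mL = 19030 μL total → factor 19030/130 = 146.38
Step 5: 5 mL brought to 12.5 mL → factor 12.5/5 = 2.5
Step 6: 0.32 mL brought to 2200 μL → factor 2.2/0.32 = 6.875
Overall dilution factor = 59.028 × 108.57 × 3.6364 × 146.38 × 2.5 × 6.875 = 5.8634 × 10^7
Final = 6.00 mM / 5.8634 × 10^7 = 1.023 × 10^-7 mM = 0.102 nM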